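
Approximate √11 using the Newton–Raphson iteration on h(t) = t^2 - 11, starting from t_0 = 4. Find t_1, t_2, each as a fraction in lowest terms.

h'(t) = 2t.
h(4) = 5, h'(4) = 8, so t_1 = 4 - 5/8 = 27/8.
h(27/8) = 25/64, h'(27/8) = 27/4, so t_2 = (27/8) - (25/64)/(27/4) = 1433/432.

t_1 = 27/8, t_2 = 1433/432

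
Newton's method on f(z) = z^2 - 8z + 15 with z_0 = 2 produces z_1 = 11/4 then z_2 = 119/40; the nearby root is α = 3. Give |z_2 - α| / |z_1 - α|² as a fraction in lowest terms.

2/5

z_1 - α = 11/4 - 3 = -1/4, so |z_1 - α| = 1/4.
z_2 - α = 119/40 - 3 = -1/40, so |z_2 - α| = 1/40.
|z_1 - α|² = 1/16.
Ratio = (1/40) / (1/16) = 2/5.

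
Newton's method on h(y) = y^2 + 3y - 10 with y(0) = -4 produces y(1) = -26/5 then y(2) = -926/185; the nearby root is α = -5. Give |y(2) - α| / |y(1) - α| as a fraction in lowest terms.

1/37

y(1) - α = -26/5 - (-5) = -26/5 + 5 = -1/5, so |y(1) - α| = 1/5.
y(2) - α = -926/185 - (-5) = -926/185 + 5 = -1/185, so |y(2) - α| = 1/185.
Ratio = (1/185) / (1/5) = 1/37.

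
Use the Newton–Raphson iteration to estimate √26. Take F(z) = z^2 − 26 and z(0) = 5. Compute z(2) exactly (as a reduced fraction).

F'(z) = 2z.
F(5) = −1, F'(5) = 10, so z(1) = 5 − (−1)/10 = 51/10.
F(51/10) = 1/100, F'(51/10) = 51/5, so z(2) = (51/10) − (1/100)/(51/5) = 5201/1020.

5201/1020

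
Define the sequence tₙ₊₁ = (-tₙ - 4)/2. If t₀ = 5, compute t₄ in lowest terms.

t₁ = (-5 - 4)/2 = -9/2.
t₂ = (-(-9/2) - 4)/2 = 1/4.
t₃ = (-(1/4) - 4)/2 = -17/8.
t₄ = (-(-17/8) - 4)/2 = -15/16.

-15/16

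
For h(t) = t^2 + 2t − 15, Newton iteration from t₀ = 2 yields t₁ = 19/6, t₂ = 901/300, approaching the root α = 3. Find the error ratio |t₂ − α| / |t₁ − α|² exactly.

3/25

t₁ − α = 19/6 − 3 = 1/6, so |t₁ − α| = 1/6.
t₂ − α = 901/300 − 3 = 1/300, so |t₂ − α| = 1/300.
|t₁ − α|² = 1/36.
Ratio = (1/300) / (1/36) = 3/25.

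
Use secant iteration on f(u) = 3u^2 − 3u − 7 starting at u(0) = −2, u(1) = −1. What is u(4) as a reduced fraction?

f(−2) = 11, f(−1) = −1. u(2) = (−1) − (−1)·((−1) − (−2))/((−1) − 11) = −13/12.
f(−1) = −1, f(−13/12) = −11/48. u(3) = (−13/12) − (−11/48)·((−13/12) − (−1))/((−11/48) − (−1)) = −41/37.
f(−13/12) = −11/48, f(−41/37) = 11/1369. u(4) = (−41/37) − (11/1369)·((−41/37) − (−13/12))/((11/1369) − (−11/48)) = −1569/1417.

−1569/1417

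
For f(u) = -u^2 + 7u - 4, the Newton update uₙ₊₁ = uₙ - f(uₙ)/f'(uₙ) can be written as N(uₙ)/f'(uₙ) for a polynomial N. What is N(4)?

-12

f'(u) = -2u + 7.
N(u) = u·f'(u) - f(u) = u·(-2u + 7) - (-u^2 + 7u - 4) = -u^2 + 4.
N(4) = -12.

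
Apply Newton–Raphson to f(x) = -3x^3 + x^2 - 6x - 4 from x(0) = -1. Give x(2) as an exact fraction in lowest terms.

f'(x) = -9x^2 + 2x - 6.
f(-1) = 6, f'(-1) = -17, so x(1) = (-1) - 6/(-17) = -11/17.
f(-11/17) = 5472/4913, f'(-11/17) = -3197/289, so x(2) = (-11/17) - (5472/4913)/(-3197/289) = -29695/54349.

-29695/54349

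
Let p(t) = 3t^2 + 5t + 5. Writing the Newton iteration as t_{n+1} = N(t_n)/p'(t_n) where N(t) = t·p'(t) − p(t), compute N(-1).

−2

p'(t) = 6t + 5.
N(t) = t·p'(t) − p(t) = t·(6t + 5) − (3t^2 + 5t + 5) = 3t^2 − 5.
N(-1) = −2.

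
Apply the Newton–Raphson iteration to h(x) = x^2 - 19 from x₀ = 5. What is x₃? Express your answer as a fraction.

1839281/421960

h'(x) = 2x.
h(5) = 6, h'(5) = 10, so x₁ = 5 - 6/10 = 22/5.
h(22/5) = 9/25, h'(22/5) = 44/5, so x₂ = (22/5) - (9/25)/(44/5) = 959/220.
h(959/220) = 81/48400, h'(959/220) = 959/110, so x₃ = (959/220) - (81/48400)/(959/110) = 1839281/421960.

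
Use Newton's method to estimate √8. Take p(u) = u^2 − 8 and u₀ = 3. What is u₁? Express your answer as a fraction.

p'(u) = 2u.
p(3) = 1, p'(3) = 6, so u₁ = 3 − 1/6 = 17/6.

17/6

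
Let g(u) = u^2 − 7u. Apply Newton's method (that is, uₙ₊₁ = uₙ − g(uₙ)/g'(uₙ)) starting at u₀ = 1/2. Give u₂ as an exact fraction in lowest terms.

g'(u) = 2u − 7.
g(1/2) = −13/4, g'(1/2) = −6, so u₁ = (1/2) − (−13/4)/(−6) = −1/24.
g(−1/24) = 169/576, g'(−1/24) = −85/12, so u₂ = (−1/24) − (169/576)/(−85/12) = −1/4080.

−1/4080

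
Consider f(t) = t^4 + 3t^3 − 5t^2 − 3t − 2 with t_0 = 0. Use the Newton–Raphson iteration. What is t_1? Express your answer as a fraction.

−2/3

f'(t) = 4t^3 + 9t^2 − 10t − 3.
f(0) = −2, f'(0) = −3, so t_1 = 0 − (−2)/(−3) = −2/3.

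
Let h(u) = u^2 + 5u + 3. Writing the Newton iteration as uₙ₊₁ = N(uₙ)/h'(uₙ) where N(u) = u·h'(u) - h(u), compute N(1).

h'(u) = 2u + 5.
N(u) = u·h'(u) - h(u) = u·(2u + 5) - (u^2 + 5u + 3) = u^2 - 3.
N(1) = -2.

-2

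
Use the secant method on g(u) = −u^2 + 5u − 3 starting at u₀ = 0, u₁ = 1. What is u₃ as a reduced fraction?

g(0) = −3, g(1) = 1. u₂ = 1 − 1·(1 − 0)/(1 − (−3)) = 3/4.
g(1) = 1, g(3/4) = 3/16. u₃ = (3/4) − (3/16)·((3/4) − 1)/((3/16) − 1) = 9/13.

9/13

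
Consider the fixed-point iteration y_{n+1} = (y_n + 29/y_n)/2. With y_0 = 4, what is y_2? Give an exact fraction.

3881/720

y_1 = (4 + 29/4)/2 = 45/8.
y_2 = (45/8 + 29/(45/8))/2 = 3881/720.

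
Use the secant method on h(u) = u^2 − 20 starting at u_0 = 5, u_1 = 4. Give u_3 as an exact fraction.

h(5) = 5, h(4) = −4. u_2 = 4 − (−4)·(4 − 5)/((−4) − 5) = 40/9.
h(4) = −4, h(40/9) = −20/81. u_3 = (40/9) − (−20/81)·((40/9) − 4)/((−20/81) − (−4)) = 85/19.

85/19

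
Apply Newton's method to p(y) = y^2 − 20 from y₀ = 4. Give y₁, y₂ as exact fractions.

y₁ = 9/2, y₂ = 161/36

p'(y) = 2y.
p(4) = −4, p'(4) = 8, so y₁ = 4 − (−4)/8 = 9/2.
p(9/2) = 1/4, p'(9/2) = 9, so y₂ = (9/2) − (1/4)/9 = 161/36.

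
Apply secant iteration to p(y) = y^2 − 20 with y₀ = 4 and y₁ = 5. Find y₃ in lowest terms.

76/17

p(4) = −4, p(5) = 5. y₂ = 5 − 5·(5 − 4)/(5 − (−4)) = 40/9.
p(5) = 5, p(40/9) = −20/81. y₃ = (40/9) − (−20/81)·((40/9) − 5)/((−20/81) − 5) = 76/17.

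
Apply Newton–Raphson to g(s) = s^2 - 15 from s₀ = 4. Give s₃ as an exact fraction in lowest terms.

7380481/1905632

g'(s) = 2s.
g(4) = 1, g'(4) = 8, so s₁ = 4 - 1/8 = 31/8.
g(31/8) = 1/64, g'(31/8) = 31/4, so s₂ = (31/8) - (1/64)/(31/4) = 1921/496.
g(1921/496) = 1/246016, g'(1921/496) = 1921/248, so s₃ = (1921/496) - (1/246016)/(1921/248) = 7380481/1905632.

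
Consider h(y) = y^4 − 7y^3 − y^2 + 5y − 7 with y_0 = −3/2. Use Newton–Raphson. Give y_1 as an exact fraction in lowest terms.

h'(y) = 4y^3 − 21y^2 − 2y + 5.
h(−3/2) = 191/16, h'(−3/2) = −211/4, so y_1 = (−3/2) − (191/16)/(−211/4) = −1075/844.

−1075/844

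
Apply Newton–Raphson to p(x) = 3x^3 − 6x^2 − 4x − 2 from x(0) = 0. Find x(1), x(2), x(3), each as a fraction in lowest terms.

p'(x) = 9x^2 − 12x − 4.
p(0) = −2, p'(0) = −4, so x(1) = 0 − (−2)/(−4) = −1/2.
p(−1/2) = −15/8, p'(−1/2) = 17/4, so x(2) = (−1/2) − (−15/8)/(17/4) = −1/17.
p(−1/17) = −8775/4913, p'(−1/17) = −943/289, so x(3) = (−1/17) − (−8775/4913)/(−943/289) = −9718/16031.

x(1) = −1/2, x(2) = −1/17, x(3) = −9718/16031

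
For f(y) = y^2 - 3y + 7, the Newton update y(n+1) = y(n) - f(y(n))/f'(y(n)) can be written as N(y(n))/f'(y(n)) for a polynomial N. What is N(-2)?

-3

f'(y) = 2y - 3.
N(y) = y·f'(y) - f(y) = y·(2y - 3) - (y^2 - 3y + 7) = y^2 - 7.
N(-2) = -3.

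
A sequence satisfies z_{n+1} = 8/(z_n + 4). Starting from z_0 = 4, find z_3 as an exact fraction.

z_1 = 8/(4 + 4) = 1.
z_2 = 8/(1 + 4) = 8/5.
z_3 = 8/(8/5 + 4) = 10/7.

10/7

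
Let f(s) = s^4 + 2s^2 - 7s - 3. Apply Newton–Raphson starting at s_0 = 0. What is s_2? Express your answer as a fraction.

-8328/21679

f'(s) = 4s^3 + 4s - 7.
f(0) = -3, f'(0) = -7, so s_1 = 0 - (-3)/(-7) = -3/7.
f(-3/7) = 963/2401, f'(-3/7) = -3097/343, so s_2 = (-3/7) - (963/2401)/(-3097/343) = -8328/21679.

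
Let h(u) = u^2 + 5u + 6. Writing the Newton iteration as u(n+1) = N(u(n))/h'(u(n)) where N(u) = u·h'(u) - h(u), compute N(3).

h'(u) = 2u + 5.
N(u) = u·h'(u) - h(u) = u·(2u + 5) - (u^2 + 5u + 6) = u^2 - 6.
N(3) = 3.

3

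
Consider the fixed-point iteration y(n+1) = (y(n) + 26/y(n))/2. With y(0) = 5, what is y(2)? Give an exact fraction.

5201/1020

y(1) = (5 + 26/5)/2 = 51/10.
y(2) = (51/10 + 26/(51/10))/2 = 5201/1020.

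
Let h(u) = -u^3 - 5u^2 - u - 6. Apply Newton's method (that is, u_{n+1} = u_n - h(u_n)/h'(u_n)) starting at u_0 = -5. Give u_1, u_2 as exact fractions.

h'(u) = -3u^2 - 10u - 1.
h(-5) = -1, h'(-5) = -26, so u_1 = (-5) - (-1)/(-26) = -131/26.
h(-131/26) = 261/17576, h'(-131/26) = -18099/676, so u_2 = (-131/26) - (261/17576)/(-18099/676) = -131706/26143.

u_1 = -131/26, u_2 = -131706/26143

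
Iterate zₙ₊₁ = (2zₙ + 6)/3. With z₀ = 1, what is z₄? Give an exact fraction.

z₁ = (2·1 + 6)/3 = 8/3.
z₂ = (2·(8/3) + 6)/3 = 34/9.
z₃ = (2·(34/9) + 6)/3 = 122/27.
z₄ = (2·(122/27) + 6)/3 = 406/81.

406/81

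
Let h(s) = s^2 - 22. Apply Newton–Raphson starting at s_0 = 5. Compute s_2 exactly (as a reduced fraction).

h'(s) = 2s.
h(5) = 3, h'(5) = 10, so s_1 = 5 - 3/10 = 47/10.
h(47/10) = 9/100, h'(47/10) = 47/5, so s_2 = (47/10) - (9/100)/(47/5) = 4409/940.

4409/940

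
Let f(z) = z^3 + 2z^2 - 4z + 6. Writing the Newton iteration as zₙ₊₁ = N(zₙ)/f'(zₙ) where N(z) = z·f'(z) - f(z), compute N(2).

18

f'(z) = 3z^2 + 4z - 4.
N(z) = z·f'(z) - f(z) = z·(3z^2 + 4z - 4) - (z^3 + 2z^2 - 4z + 6) = 2z^3 + 2z^2 - 6.
N(2) = 18.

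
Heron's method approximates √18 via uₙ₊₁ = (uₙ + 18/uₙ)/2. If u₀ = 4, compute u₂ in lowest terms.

u₁ = (4 + 18/4)/2 = 17/4.
u₂ = (17/4 + 18/(17/4))/2 = 577/136.

577/136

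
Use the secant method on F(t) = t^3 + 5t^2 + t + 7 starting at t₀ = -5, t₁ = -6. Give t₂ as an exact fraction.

F(-5) = 2, F(-6) = -35. t₂ = (-6) - (-35)·((-6) - (-5))/((-35) - 2) = -187/37.

-187/37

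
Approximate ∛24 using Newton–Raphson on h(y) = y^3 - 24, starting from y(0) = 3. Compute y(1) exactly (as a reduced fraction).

26/9

h'(y) = 3y^2.
h(3) = 3, h'(3) = 27, so y(1) = 3 - 3/27 = 26/9.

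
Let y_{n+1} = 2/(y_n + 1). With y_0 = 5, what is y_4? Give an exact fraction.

y_1 = 2/(5 + 1) = 1/3.
y_2 = 2/(1/3 + 1) = 3/2.
y_3 = 2/(3/2 + 1) = 4/5.
y_4 = 2/(4/5 + 1) = 10/9.

10/9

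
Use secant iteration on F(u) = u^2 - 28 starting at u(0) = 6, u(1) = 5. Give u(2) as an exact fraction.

58/11

F(6) = 8, F(5) = -3. u(2) = 5 - (-3)·(5 - 6)/((-3) - 8) = 58/11.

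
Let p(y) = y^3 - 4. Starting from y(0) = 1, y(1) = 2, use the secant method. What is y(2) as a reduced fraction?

p(1) = -3, p(2) = 4. y(2) = 2 - 4·(2 - 1)/(4 - (-3)) = 10/7.

10/7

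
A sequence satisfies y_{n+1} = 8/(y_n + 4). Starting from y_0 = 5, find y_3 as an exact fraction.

44/31

y_1 = 8/(5 + 4) = 8/9.
y_2 = 8/(8/9 + 4) = 18/11.
y_3 = 8/(18/11 + 4) = 44/31.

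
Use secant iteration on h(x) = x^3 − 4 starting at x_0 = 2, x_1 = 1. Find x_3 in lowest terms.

h(2) = 4, h(1) = −3. x_2 = 1 − (−3)·(1 − 2)/((−3) − 4) = 10/7.
h(1) = −3, h(10/7) = −372/343. x_3 = (10/7) − (−372/343)·((10/7) − 1)/((−372/343) − (−3)) = 122/73.

122/73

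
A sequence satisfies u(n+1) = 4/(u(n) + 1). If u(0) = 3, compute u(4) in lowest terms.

12/7

u(1) = 4/(3 + 1) = 1.
u(2) = 4/(1 + 1) = 2.
u(3) = 4/(2 + 1) = 4/3.
u(4) = 4/(4/3 + 1) = 12/7.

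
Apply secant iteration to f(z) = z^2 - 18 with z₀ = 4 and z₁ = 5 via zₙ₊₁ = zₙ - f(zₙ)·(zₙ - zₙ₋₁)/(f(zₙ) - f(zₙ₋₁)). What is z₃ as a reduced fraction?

352/83

f(4) = -2, f(5) = 7. z₂ = 5 - 7·(5 - 4)/(7 - (-2)) = 38/9.
f(5) = 7, f(38/9) = -14/81. z₃ = (38/9) - (-14/81)·((38/9) - 5)/((-14/81) - 7) = 352/83.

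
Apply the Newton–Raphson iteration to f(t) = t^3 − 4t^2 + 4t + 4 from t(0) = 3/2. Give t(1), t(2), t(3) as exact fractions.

f'(t) = 3t^2 − 8t + 4.
f(3/2) = 35/8, f'(3/2) = −5/4, so t(1) = (3/2) − (35/8)/(−5/4) = 5.
f(5) = 49, f'(5) = 39, so t(2) = 5 − 49/39 = 146/39.
f(146/39) = 912380/59319, f'(146/39) = 2720/169, so t(3) = (146/39) − (912380/59319)/(2720/169) = 133085/47736.

t(1) = 5, t(2) = 146/39, t(3) = 133085/47736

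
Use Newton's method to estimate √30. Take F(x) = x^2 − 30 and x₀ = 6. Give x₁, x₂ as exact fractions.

F'(x) = 2x.
F(6) = 6, F'(6) = 12, so x₁ = 6 − 6/12 = 11/2.
F(11/2) = 1/4, F'(11/2) = 11, so x₂ = (11/2) − (1/4)/11 = 241/44.

x₁ = 11/2, x₂ = 241/44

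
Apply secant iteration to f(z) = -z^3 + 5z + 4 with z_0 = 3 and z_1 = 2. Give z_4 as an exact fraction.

f(3) = -8, f(2) = 6. z_2 = 2 - 6·(2 - 3)/(6 - (-8)) = 17/7.
f(2) = 6, f(17/7) = 624/343. z_3 = (17/7) - (624/343)·((17/7) - 2)/((624/343) - 6) = 625/239.
f(17/7) = 624/343, f(625/239) = -11029824/13651919. z_4 = (625/239) - (-11029824/13651919)·((625/239) - (17/7))/((-11029824/13651919) - (624/343)) = 50424733/19714787.

50424733/19714787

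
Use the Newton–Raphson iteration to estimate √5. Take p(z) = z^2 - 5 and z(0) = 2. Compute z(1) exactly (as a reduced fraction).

9/4

p'(z) = 2z.
p(2) = -1, p'(2) = 4, so z(1) = 2 - (-1)/4 = 9/4.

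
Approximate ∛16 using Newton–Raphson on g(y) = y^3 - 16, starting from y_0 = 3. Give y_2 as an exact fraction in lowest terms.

250232/99225

g'(y) = 3y^2.
g(3) = 11, g'(3) = 27, so y_1 = 3 - 11/27 = 70/27.
g(70/27) = 28072/19683, g'(70/27) = 4900/243, so y_2 = (70/27) - (28072/19683)/(4900/243) = 250232/99225.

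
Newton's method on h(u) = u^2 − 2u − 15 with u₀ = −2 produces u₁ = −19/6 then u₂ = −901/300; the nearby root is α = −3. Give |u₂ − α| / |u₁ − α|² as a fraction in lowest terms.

3/25

u₁ − α = −19/6 − (−3) = −19/6 + 3 = −1/6, so |u₁ − α| = 1/6.
u₂ − α = −901/300 − (−3) = −901/300 + 3 = −1/300, so |u₂ − α| = 1/300.
|u₁ − α|² = 1/36.
Ratio = (1/300) / (1/36) = 3/25.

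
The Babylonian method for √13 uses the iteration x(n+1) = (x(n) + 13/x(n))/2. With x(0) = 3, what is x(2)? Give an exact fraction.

x(1) = (3 + 13/3)/2 = 11/3.
x(2) = (11/3 + 13/(11/3))/2 = 119/33.

119/33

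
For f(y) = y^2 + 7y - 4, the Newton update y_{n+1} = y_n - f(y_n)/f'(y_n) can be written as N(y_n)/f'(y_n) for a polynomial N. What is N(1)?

f'(y) = 2y + 7.
N(y) = y·f'(y) - f(y) = y·(2y + 7) - (y^2 + 7y - 4) = y^2 + 4.
N(1) = 5.

5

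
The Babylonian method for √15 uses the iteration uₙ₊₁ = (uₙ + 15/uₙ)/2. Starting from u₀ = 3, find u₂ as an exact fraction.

u₁ = (3 + 15/3)/2 = 4.
u₂ = (4 + 15/4)/2 = 31/8.

31/8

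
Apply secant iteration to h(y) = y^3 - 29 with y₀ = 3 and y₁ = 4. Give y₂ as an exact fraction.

h(3) = -2, h(4) = 35. y₂ = 4 - 35·(4 - 3)/(35 - (-2)) = 113/37.

113/37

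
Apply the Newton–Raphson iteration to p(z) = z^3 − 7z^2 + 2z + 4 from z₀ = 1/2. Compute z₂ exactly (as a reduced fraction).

27976/27251

p'(z) = 3z^2 − 14z + 2.
p(1/2) = 27/8, p'(1/2) = −17/4, so z₁ = (1/2) − (27/8)/(−17/4) = 22/17.
p(22/17) = −14580/4913, p'(22/17) = −3206/289, so z₂ = (22/17) − (−14580/4913)/(−3206/289) = 27976/27251.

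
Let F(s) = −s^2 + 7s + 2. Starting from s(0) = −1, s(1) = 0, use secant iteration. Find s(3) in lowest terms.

−8/29

F(−1) = −6, F(0) = 2. s(2) = 0 − 2·(0 − (−1))/(2 − (−6)) = −1/4.
F(0) = 2, F(−1/4) = 3/16. s(3) = (−1/4) − (3/16)·((−1/4) − 0)/((3/16) − 2) = −8/29.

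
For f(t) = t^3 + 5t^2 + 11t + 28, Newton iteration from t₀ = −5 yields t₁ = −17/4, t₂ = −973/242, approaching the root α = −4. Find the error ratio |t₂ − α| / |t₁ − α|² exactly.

40/121

t₁ − α = −17/4 − (−4) = −17/4 + 4 = −1/4, so |t₁ − α| = 1/4.
t₂ − α = −973/242 − (−4) = −973/242 + 4 = −5/242, so |t₂ − α| = 5/242.
|t₁ − α|² = 1/16.
Ratio = (5/242) / (1/16) = 40/121.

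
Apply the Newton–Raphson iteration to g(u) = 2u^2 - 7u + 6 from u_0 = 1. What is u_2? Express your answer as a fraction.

g'(u) = 4u - 7.
g(1) = 1, g'(1) = -3, so u_1 = 1 - 1/(-3) = 4/3.
g(4/3) = 2/9, g'(4/3) = -5/3, so u_2 = (4/3) - (2/9)/(-5/3) = 22/15.

22/15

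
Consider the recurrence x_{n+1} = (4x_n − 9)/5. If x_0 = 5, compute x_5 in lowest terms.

x_1 = (4·5 − 9)/5 = 11/5.
x_2 = (4·(11/5) − 9)/5 = −1/25.
x_3 = (4·(−1/25) − 9)/5 = −229/125.
x_4 = (4·(−229/125) − 9)/5 = −2041/625.
x_5 = (4·(−2041/625) − 9)/5 = −13789/3125.

−13789/3125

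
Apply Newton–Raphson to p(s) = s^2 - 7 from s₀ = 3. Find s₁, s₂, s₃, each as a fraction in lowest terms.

s₁ = 8/3, s₂ = 127/48, s₃ = 32257/12192

p'(s) = 2s.
p(3) = 2, p'(3) = 6, so s₁ = 3 - 2/6 = 8/3.
p(8/3) = 1/9, p'(8/3) = 16/3, so s₂ = (8/3) - (1/9)/(16/3) = 127/48.
p(127/48) = 1/2304, p'(127/48) = 127/24, so s₃ = (127/48) - (1/2304)/(127/24) = 32257/12192.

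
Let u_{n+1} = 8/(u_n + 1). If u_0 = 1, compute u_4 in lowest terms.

104/53

u_1 = 8/(1 + 1) = 4.
u_2 = 8/(4 + 1) = 8/5.
u_3 = 8/(8/5 + 1) = 40/13.
u_4 = 8/(40/13 + 1) = 104/53.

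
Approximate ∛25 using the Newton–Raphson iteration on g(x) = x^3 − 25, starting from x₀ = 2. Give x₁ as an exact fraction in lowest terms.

41/12

g'(x) = 3x^2.
g(2) = −17, g'(2) = 12, so x₁ = 2 − (−17)/12 = 41/12.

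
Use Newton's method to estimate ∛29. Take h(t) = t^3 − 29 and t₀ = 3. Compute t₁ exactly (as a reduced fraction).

83/27

h'(t) = 3t^2.
h(3) = −2, h'(3) = 27, so t₁ = 3 − (−2)/27 = 83/27.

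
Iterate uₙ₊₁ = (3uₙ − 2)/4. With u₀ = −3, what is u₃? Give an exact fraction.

−155/64

u₁ = (3·(−3) − 2)/4 = −11/4.
u₂ = (3·(−11/4) − 2)/4 = −41/16.
u₃ = (3·(−41/16) − 2)/4 = −155/64.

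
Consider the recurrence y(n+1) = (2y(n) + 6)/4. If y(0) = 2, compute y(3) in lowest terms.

y(1) = (2·2 + 6)/4 = 5/2.
y(2) = (2·(5/2) + 6)/4 = 11/4.
y(3) = (2·(11/4) + 6)/4 = 23/8.

23/8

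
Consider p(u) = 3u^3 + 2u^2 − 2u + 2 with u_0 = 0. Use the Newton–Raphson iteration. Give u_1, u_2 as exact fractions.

u_1 = 1, u_2 = 6/11

p'(u) = 9u^2 + 4u − 2.
p(0) = 2, p'(0) = −2, so u_1 = 0 − 2/(−2) = 1.
p(1) = 5, p'(1) = 11, so u_2 = 1 − 5/11 = 6/11.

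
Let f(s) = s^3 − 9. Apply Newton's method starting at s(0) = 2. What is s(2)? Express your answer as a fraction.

f'(s) = 3s^2.
f(2) = −1, f'(2) = 12, so s(1) = 2 − (−1)/12 = 25/12.
f(25/12) = 73/1728, f'(25/12) = 625/48, so s(2) = (25/12) − (73/1728)/(625/48) = 23401/11250.

23401/11250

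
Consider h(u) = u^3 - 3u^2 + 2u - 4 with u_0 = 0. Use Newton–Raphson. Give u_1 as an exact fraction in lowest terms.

2

h'(u) = 3u^2 - 6u + 2.
h(0) = -4, h'(0) = 2, so u_1 = 0 - (-4)/2 = 2.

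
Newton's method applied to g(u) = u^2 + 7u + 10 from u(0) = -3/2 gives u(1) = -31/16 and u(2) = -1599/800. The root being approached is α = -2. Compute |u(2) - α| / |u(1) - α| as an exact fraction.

u(1) - α = -31/16 - (-2) = -31/16 + 2 = 1/16, so |u(1) - α| = 1/16.
u(2) - α = -1599/800 - (-2) = -1599/800 + 2 = 1/800, so |u(2) - α| = 1/800.
Ratio = (1/800) / (1/16) = 1/50.

1/50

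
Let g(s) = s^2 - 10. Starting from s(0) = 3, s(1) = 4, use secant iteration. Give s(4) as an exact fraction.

3488/1103

g(3) = -1, g(4) = 6. s(2) = 4 - 6·(4 - 3)/(6 - (-1)) = 22/7.
g(4) = 6, g(22/7) = -6/49. s(3) = (22/7) - (-6/49)·((22/7) - 4)/((-6/49) - 6) = 79/25.
g(22/7) = -6/49, g(79/25) = -9/625. s(4) = (79/25) - (-9/625)·((79/25) - (22/7))/((-9/625) - (-6/49)) = 3488/1103.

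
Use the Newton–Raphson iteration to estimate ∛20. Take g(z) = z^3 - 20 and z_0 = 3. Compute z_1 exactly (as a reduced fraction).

g'(z) = 3z^2.
g(3) = 7, g'(3) = 27, so z_1 = 3 - 7/27 = 74/27.

74/27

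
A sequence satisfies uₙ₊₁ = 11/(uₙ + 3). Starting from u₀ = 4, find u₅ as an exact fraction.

u₁ = 11/(4 + 3) = 11/7.
u₂ = 11/(11/7 + 3) = 77/32.
u₃ = 11/(77/32 + 3) = 352/173.
u₄ = 11/(352/173 + 3) = 1903/871.
u₅ = 11/(1903/871 + 3) = 9581/4516.

9581/4516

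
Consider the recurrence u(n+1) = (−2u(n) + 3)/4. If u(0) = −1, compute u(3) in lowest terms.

11/16

u(1) = (−2·(−1) + 3)/4 = 5/4.
u(2) = (−2·(5/4) + 3)/4 = 1/8.
u(3) = (−2·(1/8) + 3)/4 = 11/16.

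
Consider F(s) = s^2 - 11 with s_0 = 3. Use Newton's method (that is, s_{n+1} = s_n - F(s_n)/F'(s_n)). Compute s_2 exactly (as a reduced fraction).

199/60

F'(s) = 2s.
F(3) = -2, F'(3) = 6, so s_1 = 3 - (-2)/6 = 10/3.
F(10/3) = 1/9, F'(10/3) = 20/3, so s_2 = (10/3) - (1/9)/(20/3) = 199/60.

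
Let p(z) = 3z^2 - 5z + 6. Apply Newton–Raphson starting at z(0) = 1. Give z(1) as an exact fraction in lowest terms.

p'(z) = 6z - 5.
p(1) = 4, p'(1) = 1, so z(1) = 1 - 4/1 = -3.

-3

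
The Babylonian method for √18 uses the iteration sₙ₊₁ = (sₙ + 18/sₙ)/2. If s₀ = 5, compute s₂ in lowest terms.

s₁ = (5 + 18/5)/2 = 43/10.
s₂ = (43/10 + 18/(43/10))/2 = 3649/860.

3649/860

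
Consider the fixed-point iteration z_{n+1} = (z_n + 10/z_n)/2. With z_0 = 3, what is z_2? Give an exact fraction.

z_1 = (3 + 10/3)/2 = 19/6.
z_2 = (19/6 + 10/(19/6))/2 = 721/228.

721/228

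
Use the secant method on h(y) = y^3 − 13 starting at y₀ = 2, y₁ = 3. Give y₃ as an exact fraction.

17593/7549

h(2) = −5, h(3) = 14. y₂ = 3 − 14·(3 − 2)/(14 − (−5)) = 43/19.
h(3) = 14, h(43/19) = −9660/6859. y₃ = (43/19) − (−9660/6859)·((43/19) − 3)/((−9660/6859) − 14) = 17593/7549.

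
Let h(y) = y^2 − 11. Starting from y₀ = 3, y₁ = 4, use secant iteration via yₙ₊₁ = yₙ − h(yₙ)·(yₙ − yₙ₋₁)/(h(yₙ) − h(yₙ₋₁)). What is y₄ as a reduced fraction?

3907/1178

h(3) = −2, h(4) = 5. y₂ = 4 − 5·(4 − 3)/(5 − (−2)) = 23/7.
h(4) = 5, h(23/7) = −10/49. y₃ = (23/7) − (−10/49)·((23/7) − 4)/((−10/49) − 5) = 169/51.
h(23/7) = −10/49, h(169/51) = −50/2601. y₄ = (169/51) − (−50/2601)·((169/51) − (23/7))/((−50/2601) − (−10/49)) = 3907/1178.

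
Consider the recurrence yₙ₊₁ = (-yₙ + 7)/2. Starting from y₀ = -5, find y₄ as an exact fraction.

15/8

y₁ = (-(-5) + 7)/2 = 6.
y₂ = (-6 + 7)/2 = 1/2.
y₃ = (-(1/2) + 7)/2 = 13/4.
y₄ = (-(13/4) + 7)/2 = 15/8.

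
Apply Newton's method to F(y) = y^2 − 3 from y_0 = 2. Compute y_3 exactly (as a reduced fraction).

18817/10864

F'(y) = 2y.
F(2) = 1, F'(2) = 4, so y_1 = 2 − 1/4 = 7/4.
F(7/4) = 1/16, F'(7/4) = 7/2, so y_2 = (7/4) − (1/16)/(7/2) = 97/56.
F(97/56) = 1/3136, F'(97/56) = 97/28, so y_3 = (97/56) − (1/3136)/(97/28) = 18817/10864.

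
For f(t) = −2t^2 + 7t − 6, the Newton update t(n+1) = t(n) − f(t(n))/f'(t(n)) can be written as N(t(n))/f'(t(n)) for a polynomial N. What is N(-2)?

−2

f'(t) = −4t + 7.
N(t) = t·f'(t) − f(t) = t·(−4t + 7) − (−2t^2 + 7t − 6) = −2t^2 + 6.
N(-2) = −2.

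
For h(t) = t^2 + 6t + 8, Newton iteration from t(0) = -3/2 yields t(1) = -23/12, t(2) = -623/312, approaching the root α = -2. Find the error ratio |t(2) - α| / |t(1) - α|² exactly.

6/13

t(1) - α = -23/12 - (-2) = -23/12 + 2 = 1/12, so |t(1) - α| = 1/12.
t(2) - α = -623/312 - (-2) = -623/312 + 2 = 1/312, so |t(2) - α| = 1/312.
|t(1) - α|² = 1/144.
Ratio = (1/312) / (1/144) = 6/13.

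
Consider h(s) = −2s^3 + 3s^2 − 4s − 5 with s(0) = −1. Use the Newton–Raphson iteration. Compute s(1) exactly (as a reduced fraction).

−3/4

h'(s) = −6s^2 + 6s − 4.
h(−1) = 4, h'(−1) = −16, so s(1) = (−1) − 4/(−16) = −3/4.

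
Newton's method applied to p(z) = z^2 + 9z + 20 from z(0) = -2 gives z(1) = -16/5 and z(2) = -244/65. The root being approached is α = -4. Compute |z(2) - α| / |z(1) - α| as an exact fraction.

z(1) - α = -16/5 - (-4) = -16/5 + 4 = 4/5, so |z(1) - α| = 4/5.
z(2) - α = -244/65 - (-4) = -244/65 + 4 = 16/65, so |z(2) - α| = 16/65.
Ratio = (16/65) / (4/5) = 4/13.

4/13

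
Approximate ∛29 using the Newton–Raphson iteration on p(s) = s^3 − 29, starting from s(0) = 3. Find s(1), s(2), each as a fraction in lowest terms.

s(1) = 83/27, s(2) = 1714381/558009

p'(s) = 3s^2.
p(3) = −2, p'(3) = 27, so s(1) = 3 − (−2)/27 = 83/27.
p(83/27) = 980/19683, p'(83/27) = 6889/243, so s(2) = (83/27) − (980/19683)/(6889/243) = 1714381/558009.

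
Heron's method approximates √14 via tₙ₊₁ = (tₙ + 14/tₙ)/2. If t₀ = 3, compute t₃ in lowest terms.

t₁ = (3 + 14/3)/2 = 23/6.
t₂ = (23/6 + 14/(23/6))/2 = 1033/276.
t₃ = (1033/276 + 14/(1033/276))/2 = 2133553/570216.

2133553/570216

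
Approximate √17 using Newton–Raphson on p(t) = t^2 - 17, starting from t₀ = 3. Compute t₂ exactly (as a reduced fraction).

p'(t) = 2t.
p(3) = -8, p'(3) = 6, so t₁ = 3 - (-8)/6 = 13/3.
p(13/3) = 16/9, p'(13/3) = 26/3, so t₂ = (13/3) - (16/9)/(26/3) = 161/39.

161/39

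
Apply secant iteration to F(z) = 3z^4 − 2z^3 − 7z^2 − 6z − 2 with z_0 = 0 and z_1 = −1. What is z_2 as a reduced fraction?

F(0) = −2, F(−1) = 2. z_2 = (−1) − 2·((−1) − 0)/(2 − (−2)) = −1/2.

−1/2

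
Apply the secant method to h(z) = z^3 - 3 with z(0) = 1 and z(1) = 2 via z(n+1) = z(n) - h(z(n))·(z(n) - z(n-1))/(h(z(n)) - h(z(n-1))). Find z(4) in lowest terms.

20671423/14273229

h(1) = -2, h(2) = 5. z(2) = 2 - 5·(2 - 1)/(5 - (-2)) = 9/7.
h(2) = 5, h(9/7) = -300/343. z(3) = (9/7) - (-300/343)·((9/7) - 2)/((-300/343) - 5) = 561/403.
h(9/7) = -300/343, h(561/403) = -19794000/65450827. z(4) = (561/403) - (-19794000/65450827)·((561/403) - (9/7))/((-19794000/65450827) - (-300/343)) = 20671423/14273229.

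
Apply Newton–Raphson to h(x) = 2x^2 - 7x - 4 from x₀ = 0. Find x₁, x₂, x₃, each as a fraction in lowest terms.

h'(x) = 4x - 7.
h(0) = -4, h'(0) = -7, so x₁ = 0 - (-4)/(-7) = -4/7.
h(-4/7) = 32/49, h'(-4/7) = -65/7, so x₂ = (-4/7) - (32/49)/(-65/7) = -228/455.
h(-228/455) = 2048/207025, h'(-228/455) = -4097/455, so x₃ = (-228/455) - (2048/207025)/(-4097/455) = -932068/1864135.

x₁ = -4/7, x₂ = -228/455, x₃ = -932068/1864135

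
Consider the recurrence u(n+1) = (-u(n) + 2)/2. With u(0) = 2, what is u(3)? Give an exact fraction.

1/2

u(1) = (-2 + 2)/2 = 0.
u(2) = (-0 + 2)/2 = 1.
u(3) = (-1 + 2)/2 = 1/2.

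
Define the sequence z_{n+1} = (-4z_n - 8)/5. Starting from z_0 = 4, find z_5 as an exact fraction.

-7784/3125

z_1 = (-4·4 - 8)/5 = -24/5.
z_2 = (-4·(-24/5) - 8)/5 = 56/25.
z_3 = (-4·(56/25) - 8)/5 = -424/125.
z_4 = (-4·(-424/125) - 8)/5 = 696/625.
z_5 = (-4·(696/625) - 8)/5 = -7784/3125.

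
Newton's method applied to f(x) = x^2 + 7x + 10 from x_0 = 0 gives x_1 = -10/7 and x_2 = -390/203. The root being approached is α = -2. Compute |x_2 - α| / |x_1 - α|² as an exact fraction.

7/29

x_1 - α = -10/7 - (-2) = -10/7 + 2 = 4/7, so |x_1 - α| = 4/7.
x_2 - α = -390/203 - (-2) = -390/203 + 2 = 16/203, so |x_2 - α| = 16/203.
|x_1 - α|² = 16/49.
Ratio = (16/203) / (16/49) = 7/29.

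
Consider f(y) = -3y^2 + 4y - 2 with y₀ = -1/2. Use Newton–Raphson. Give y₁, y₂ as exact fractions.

f'(y) = -6y + 4.
f(-1/2) = -19/4, f'(-1/2) = 7, so y₁ = (-1/2) - (-19/4)/7 = 5/28.
f(5/28) = -1083/784, f'(5/28) = 41/14, so y₂ = (5/28) - (-1083/784)/(41/14) = 1493/2296.

y₁ = 5/28, y₂ = 1493/2296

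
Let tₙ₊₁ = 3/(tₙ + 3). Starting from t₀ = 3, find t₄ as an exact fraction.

27/34

t₁ = 3/(3 + 3) = 1/2.
t₂ = 3/(1/2 + 3) = 6/7.
t₃ = 3/(6/7 + 3) = 7/9.
t₄ = 3/(7/9 + 3) = 27/34.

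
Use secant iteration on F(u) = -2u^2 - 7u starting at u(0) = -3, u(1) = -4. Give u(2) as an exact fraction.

F(-3) = 3, F(-4) = -4. u(2) = (-4) - (-4)·((-4) - (-3))/((-4) - 3) = -24/7.

-24/7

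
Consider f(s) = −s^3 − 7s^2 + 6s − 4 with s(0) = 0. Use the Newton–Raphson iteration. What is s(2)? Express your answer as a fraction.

−4/63

f'(s) = −3s^2 − 14s + 6.
f(0) = −4, f'(0) = 6, so s(1) = 0 − (−4)/6 = 2/3.
f(2/3) = −92/27, f'(2/3) = −14/3, so s(2) = (2/3) − (−92/27)/(−14/3) = −4/63.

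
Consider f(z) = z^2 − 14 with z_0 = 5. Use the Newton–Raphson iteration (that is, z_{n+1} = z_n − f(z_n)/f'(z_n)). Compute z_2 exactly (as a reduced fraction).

f'(z) = 2z.
f(5) = 11, f'(5) = 10, so z_1 = 5 − 11/10 = 39/10.
f(39/10) = 121/100, f'(39/10) = 39/5, so z_2 = (39/10) − (121/100)/(39/5) = 2921/780.

2921/780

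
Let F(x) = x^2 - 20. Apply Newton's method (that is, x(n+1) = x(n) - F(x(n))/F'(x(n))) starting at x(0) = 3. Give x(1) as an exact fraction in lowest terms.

29/6

F'(x) = 2x.
F(3) = -11, F'(3) = 6, so x(1) = 3 - (-11)/6 = 29/6.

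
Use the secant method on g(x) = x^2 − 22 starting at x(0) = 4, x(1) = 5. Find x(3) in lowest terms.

136/29

g(4) = −6, g(5) = 3. x(2) = 5 − 3·(5 − 4)/(3 − (−6)) = 14/3.
g(5) = 3, g(14/3) = −2/9. x(3) = (14/3) − (−2/9)·((14/3) − 5)/((−2/9) − 3) = 136/29.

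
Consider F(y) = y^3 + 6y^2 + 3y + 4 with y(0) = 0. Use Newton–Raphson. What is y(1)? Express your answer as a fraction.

F'(y) = 3y^2 + 12y + 3.
F(0) = 4, F'(0) = 3, so y(1) = 0 - 4/3 = -4/3.

-4/3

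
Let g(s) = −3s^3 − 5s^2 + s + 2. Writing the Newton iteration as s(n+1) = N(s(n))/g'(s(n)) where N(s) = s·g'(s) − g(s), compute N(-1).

−1

g'(s) = −9s^2 − 10s + 1.
N(s) = s·g'(s) − g(s) = s·(−9s^2 − 10s + 1) − (−3s^3 − 5s^2 + s + 2) = −6s^3 − 5s^2 − 2.
N(-1) = −1.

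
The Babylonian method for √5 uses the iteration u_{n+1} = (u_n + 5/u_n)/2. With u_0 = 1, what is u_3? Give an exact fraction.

u_1 = (1 + 5/1)/2 = 3.
u_2 = (3 + 5/3)/2 = 7/3.
u_3 = (7/3 + 5/(7/3))/2 = 47/21.

47/21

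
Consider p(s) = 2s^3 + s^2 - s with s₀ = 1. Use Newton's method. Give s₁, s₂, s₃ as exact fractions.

s₁ = 5/7, s₂ = 75/133, s₃ = 2435625/4789463

p'(s) = 6s^2 + 2s - 1.
p(1) = 2, p'(1) = 7, so s₁ = 1 - 2/7 = 5/7.
p(5/7) = 180/343, p'(5/7) = 171/49, so s₂ = (5/7) - (180/343)/(171/49) = 75/133.
p(75/133) = 265200/2352637, p'(75/133) = 36011/17689, so s₃ = (75/133) - (265200/2352637)/(36011/17689) = 2435625/4789463.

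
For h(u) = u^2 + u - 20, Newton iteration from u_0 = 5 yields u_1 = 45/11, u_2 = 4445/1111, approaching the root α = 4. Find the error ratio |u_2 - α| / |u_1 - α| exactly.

u_1 - α = 45/11 - 4 = 1/11, so |u_1 - α| = 1/11.
u_2 - α = 4445/1111 - 4 = 1/1111, so |u_2 - α| = 1/1111.
Ratio = (1/1111) / (1/11) = 1/101.

1/101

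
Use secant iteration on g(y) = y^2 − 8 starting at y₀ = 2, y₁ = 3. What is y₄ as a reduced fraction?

577/204

g(2) = −4, g(3) = 1. y₂ = 3 − 1·(3 − 2)/(1 − (−4)) = 14/5.
g(3) = 1, g(14/5) = −4/25. y₃ = (14/5) − (−4/25)·((14/5) − 3)/((−4/25) − 1) = 82/29.
g(14/5) = −4/25, g(82/29) = −4/841. y₄ = (82/29) − (−4/841)·((82/29) − (14/5))/((−4/841) − (−4/25)) = 577/204.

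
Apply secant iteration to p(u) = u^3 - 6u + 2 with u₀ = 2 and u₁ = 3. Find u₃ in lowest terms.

p(2) = -2, p(3) = 11. u₂ = 3 - 11·(3 - 2)/(11 - (-2)) = 28/13.
p(3) = 11, p(28/13) = -2046/2197. u₃ = (28/13) - (-2046/2197)·((28/13) - 3)/((-2046/2197) - 11) = 5290/2383.

5290/2383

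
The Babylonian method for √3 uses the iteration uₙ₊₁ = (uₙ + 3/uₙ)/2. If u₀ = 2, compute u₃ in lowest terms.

18817/10864

u₁ = (2 + 3/2)/2 = 7/4.
u₂ = (7/4 + 3/(7/4))/2 = 97/56.
u₃ = (97/56 + 3/(97/56))/2 = 18817/10864.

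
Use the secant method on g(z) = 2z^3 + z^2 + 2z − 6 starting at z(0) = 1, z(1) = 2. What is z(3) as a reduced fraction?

g(1) = −1, g(2) = 18. z(2) = 2 − 18·(2 − 1)/(18 − (−1)) = 20/19.
g(2) = 18, g(20/19) = −3114/6859. z(3) = (20/19) − (−3114/6859)·((20/19) − 2)/((−3114/6859) − 18) = 1261/1172.

1261/1172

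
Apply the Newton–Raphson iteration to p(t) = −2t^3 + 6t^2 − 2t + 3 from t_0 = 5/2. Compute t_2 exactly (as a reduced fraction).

p'(t) = −6t^2 + 12t − 2.
p(5/2) = 17/4, p'(5/2) = −19/2, so t_1 = (5/2) − (17/4)/(−19/2) = 56/19.
p(56/19) = −13583/6859, p'(56/19) = −6770/361, so t_2 = (56/19) − (−13583/6859)/(−6770/361) = 365537/128630.

365537/128630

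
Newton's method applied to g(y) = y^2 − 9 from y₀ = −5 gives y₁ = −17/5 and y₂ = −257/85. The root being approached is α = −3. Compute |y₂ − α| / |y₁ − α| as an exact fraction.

1/17

y₁ − α = −17/5 − (−3) = −17/5 + 3 = −2/5, so |y₁ − α| = 2/5.
y₂ − α = −257/85 − (−3) = −257/85 + 3 = −2/85, so |y₂ − α| = 2/85.
Ratio = (2/85) / (2/5) = 1/17.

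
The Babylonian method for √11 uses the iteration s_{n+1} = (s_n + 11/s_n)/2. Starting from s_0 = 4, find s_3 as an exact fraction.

4106353/1238112

s_1 = (4 + 11/4)/2 = 27/8.
s_2 = (27/8 + 11/(27/8))/2 = 1433/432.
s_3 = (1433/432 + 11/(1433/432))/2 = 4106353/1238112.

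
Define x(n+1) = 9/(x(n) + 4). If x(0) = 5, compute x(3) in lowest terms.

x(1) = 9/(5 + 4) = 1.
x(2) = 9/(1 + 4) = 9/5.
x(3) = 9/(9/5 + 4) = 45/29.

45/29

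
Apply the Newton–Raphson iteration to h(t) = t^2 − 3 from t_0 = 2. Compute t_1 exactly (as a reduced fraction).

h'(t) = 2t.
h(2) = 1, h'(2) = 4, so t_1 = 2 − 1/4 = 7/4.

7/4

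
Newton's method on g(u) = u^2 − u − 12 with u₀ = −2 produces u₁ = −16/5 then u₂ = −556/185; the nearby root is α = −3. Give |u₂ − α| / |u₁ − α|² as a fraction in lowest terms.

5/37

u₁ − α = −16/5 − (−3) = −16/5 + 3 = −1/5, so |u₁ − α| = 1/5.
u₂ − α = −556/185 − (−3) = −556/185 + 3 = −1/185, so |u₂ − α| = 1/185.
|u₁ − α|² = 1/25.
Ratio = (1/185) / (1/25) = 5/37.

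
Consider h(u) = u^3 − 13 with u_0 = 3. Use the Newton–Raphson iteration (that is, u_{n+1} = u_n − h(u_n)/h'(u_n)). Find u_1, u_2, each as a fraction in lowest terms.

u_1 = 67/27, u_2 = 857405/363609

h'(u) = 3u^2.
h(3) = 14, h'(3) = 27, so u_1 = 3 − 14/27 = 67/27.
h(67/27) = 44884/19683, h'(67/27) = 4489/243, so u_2 = (67/27) − (44884/19683)/(4489/243) = 857405/363609.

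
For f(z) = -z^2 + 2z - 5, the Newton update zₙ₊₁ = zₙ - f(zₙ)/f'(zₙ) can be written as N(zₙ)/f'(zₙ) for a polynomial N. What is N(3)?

f'(z) = -2z + 2.
N(z) = z·f'(z) - f(z) = z·(-2z + 2) - (-z^2 + 2z - 5) = -z^2 + 5.
N(3) = -4.

-4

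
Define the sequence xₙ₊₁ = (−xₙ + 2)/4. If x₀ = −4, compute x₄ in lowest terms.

x₁ = (−(−4) + 2)/4 = 3/2.
x₂ = (−(3/2) + 2)/4 = 1/8.
x₃ = (−(1/8) + 2)/4 = 15/32.
x₄ = (−(15/32) + 2)/4 = 49/128.

49/128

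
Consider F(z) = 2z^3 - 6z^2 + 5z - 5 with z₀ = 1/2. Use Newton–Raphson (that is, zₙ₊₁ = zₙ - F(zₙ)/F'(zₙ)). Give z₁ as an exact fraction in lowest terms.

F'(z) = 6z^2 - 12z + 5.
F(1/2) = -15/4, F'(1/2) = 1/2, so z₁ = (1/2) - (-15/4)/(1/2) = 8.

8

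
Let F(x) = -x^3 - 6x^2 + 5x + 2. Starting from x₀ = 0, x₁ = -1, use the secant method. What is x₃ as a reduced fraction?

F(0) = 2, F(-1) = -8. x₂ = (-1) - (-8)·((-1) - 0)/((-8) - 2) = -1/5.
F(-1) = -8, F(-1/5) = 96/125. x₃ = (-1/5) - (96/125)·((-1/5) - (-1))/((96/125) - (-8)) = -37/137.

-37/137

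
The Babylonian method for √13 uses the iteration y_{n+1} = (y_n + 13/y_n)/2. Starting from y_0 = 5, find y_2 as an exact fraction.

y_1 = (5 + 13/5)/2 = 19/5.
y_2 = (19/5 + 13/(19/5))/2 = 343/95.

343/95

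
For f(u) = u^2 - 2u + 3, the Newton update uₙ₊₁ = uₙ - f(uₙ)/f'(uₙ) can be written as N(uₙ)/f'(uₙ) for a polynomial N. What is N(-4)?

13

f'(u) = 2u - 2.
N(u) = u·f'(u) - f(u) = u·(2u - 2) - (u^2 - 2u + 3) = u^2 - 3.
N(-4) = 13.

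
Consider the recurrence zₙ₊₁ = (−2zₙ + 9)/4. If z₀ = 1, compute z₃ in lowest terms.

25/16

z₁ = (−2·1 + 9)/4 = 7/4.
z₂ = (−2·(7/4) + 9)/4 = 11/8.
z₃ = (−2·(11/8) + 9)/4 = 25/16.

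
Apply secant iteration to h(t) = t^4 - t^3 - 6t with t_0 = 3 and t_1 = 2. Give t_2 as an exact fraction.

21/10

h(3) = 36, h(2) = -4. t_2 = 2 - (-4)·(2 - 3)/((-4) - 36) = 21/10.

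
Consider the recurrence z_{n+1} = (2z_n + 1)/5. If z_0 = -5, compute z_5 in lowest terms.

z_1 = (2·(-5) + 1)/5 = -9/5.
z_2 = (2·(-9/5) + 1)/5 = -13/25.
z_3 = (2·(-13/25) + 1)/5 = -1/125.
z_4 = (2·(-1/125) + 1)/5 = 123/625.
z_5 = (2·(123/625) + 1)/5 = 871/3125.

871/3125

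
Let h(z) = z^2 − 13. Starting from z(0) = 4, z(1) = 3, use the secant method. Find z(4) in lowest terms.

1042/289

h(4) = 3, h(3) = −4. z(2) = 3 − (−4)·(3 − 4)/((−4) − 3) = 25/7.
h(3) = −4, h(25/7) = −12/49. z(3) = (25/7) − (−12/49)·((25/7) − 3)/((−12/49) − (−4)) = 83/23.
h(25/7) = −12/49, h(83/23) = 12/529. z(4) = (83/23) − (12/529)·((83/23) − (25/7))/((12/529) − (−12/49)) = 1042/289.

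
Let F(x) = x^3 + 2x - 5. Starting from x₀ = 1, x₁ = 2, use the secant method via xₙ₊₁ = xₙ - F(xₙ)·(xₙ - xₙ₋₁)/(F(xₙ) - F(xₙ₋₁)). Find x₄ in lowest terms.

F(1) = -2, F(2) = 7. x₂ = 2 - 7·(2 - 1)/(7 - (-2)) = 11/9.
F(2) = 7, F(11/9) = -532/729. x₃ = (11/9) - (-532/729)·((11/9) - 2)/((-532/729) - 7) = 149/115.
F(11/9) = -532/729, F(149/115) = -355376/1520875. x₄ = (149/115) - (-355376/1520875)·((149/115) - (11/9))/((-355376/1520875) - (-532/729)) = 1375337/1033903.

1375337/1033903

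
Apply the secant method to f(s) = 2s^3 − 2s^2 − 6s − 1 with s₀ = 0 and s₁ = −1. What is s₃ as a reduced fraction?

−3

f(0) = −1, f(−1) = 1. s₂ = (−1) − 1·((−1) − 0)/(1 − (−1)) = −1/2.
f(−1) = 1, f(−1/2) = 5/4. s₃ = (−1/2) − (5/4)·((−1/2) − (−1))/((5/4) − 1) = −3.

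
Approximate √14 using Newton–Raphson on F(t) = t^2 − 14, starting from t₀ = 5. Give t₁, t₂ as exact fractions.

F'(t) = 2t.
F(5) = 11, F'(5) = 10, so t₁ = 5 − 11/10 = 39/10.
F(39/10) = 121/100, F'(39/10) = 39/5, so t₂ = (39/10) − (121/100)/(39/5) = 2921/780.

t₁ = 39/10, t₂ = 2921/780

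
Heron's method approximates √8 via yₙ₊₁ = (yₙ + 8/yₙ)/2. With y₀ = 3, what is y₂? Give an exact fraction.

y₁ = (3 + 8/3)/2 = 17/6.
y₂ = (17/6 + 8/(17/6))/2 = 577/204.

577/204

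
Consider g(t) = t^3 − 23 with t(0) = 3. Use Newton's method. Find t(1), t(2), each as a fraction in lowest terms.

t(1) = 77/27, t(2) = 1365775/480249

g'(t) = 3t^2.
g(3) = 4, g'(3) = 27, so t(1) = 3 − 4/27 = 77/27.
g(77/27) = 3824/19683, g'(77/27) = 5929/243, so t(2) = (77/27) − (3824/19683)/(5929/243) = 1365775/480249.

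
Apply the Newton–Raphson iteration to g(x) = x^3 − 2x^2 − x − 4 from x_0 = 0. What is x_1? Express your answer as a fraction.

g'(x) = 3x^2 − 4x − 1.
g(0) = −4, g'(0) = −1, so x_1 = 0 − (−4)/(−1) = −4.

−4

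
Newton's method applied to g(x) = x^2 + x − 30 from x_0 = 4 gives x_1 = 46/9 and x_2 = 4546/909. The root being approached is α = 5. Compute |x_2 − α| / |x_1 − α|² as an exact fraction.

x_1 − α = 46/9 − 5 = 1/9, so |x_1 − α| = 1/9.
x_2 − α = 4546/909 − 5 = 1/909, so |x_2 − α| = 1/909.
|x_1 − α|² = 1/81.
Ratio = (1/909) / (1/81) = 9/101.

9/101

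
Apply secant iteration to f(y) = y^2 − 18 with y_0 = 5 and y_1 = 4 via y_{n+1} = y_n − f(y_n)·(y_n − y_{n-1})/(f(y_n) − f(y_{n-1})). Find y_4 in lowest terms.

f(5) = 7, f(4) = −2. y_2 = 4 − (−2)·(4 − 5)/((−2) − 7) = 38/9.
f(4) = −2, f(38/9) = −14/81. y_3 = (38/9) − (−14/81)·((38/9) − 4)/((−14/81) − (−2)) = 157/37.
f(38/9) = −14/81, f(157/37) = 7/1369. y_4 = (157/37) − (7/1369)·((157/37) − (38/9))/((7/1369) − (−14/81)) = 11960/2819.

11960/2819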